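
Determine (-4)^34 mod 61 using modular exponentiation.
Using repeated squaring. (-4) ≡ 57 (mod 61). 34 = 32 + 2 (binary 100010). Repeated squaring mod 61: 57^1 ≡ 57; 57^2 ≡ 57² = 3249 ≡ 16; 57^4 ≡ 16² = 256 ≡ 12; 57^8 ≡ 12² = 144 ≡ 22; 57^16 ≡ 22² = 484 ≡ 57; 57^32 ≡ 57² = 3249 ≡ 16. Multiply: (-4)^34 ≡ 57^32 × 57^2 ≡ 16 × 16 (mod 61): 16 × 16 = 256 ≡ 12. So (-4)^34 ≡ 12 (mod 61).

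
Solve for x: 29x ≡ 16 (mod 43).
5

Since gcd(29, 43) = 1 divides 16, a solution exists.
Multiply both sides by the inverse of 29 mod 43:
  29^(-1) mod 43 = 3
  x ≡ 3 × 16 ≡ 48 ≡ 5 (mod 43)
Verification: 29 × 5 = 145 = 3 × 43 + 16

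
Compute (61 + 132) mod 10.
3

(61 + 132) = 193
193 mod 10 = 3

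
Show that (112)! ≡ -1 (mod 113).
(112)! mod 113 = 112. Since this equals -1 (mod 113), Wilson confirms 113 is prime.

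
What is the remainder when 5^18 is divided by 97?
Using repeated squaring. 18 = 16 + 2 (binary 10010). Repeated squaring mod 97: 5^1 ≡ 5; 5^2 ≡ 5² = 25 ≡ 25; 5^4 ≡ 25² = 625 ≡ 43; 5^8 ≡ 43² = 1849 ≡ 6; 5^16 ≡ 6² = 36 ≡ 36. Multiply: 5^18 = 5^16 × 5^2 ≡ 36 × 25 (mod 97): 36 × 25 = 900 ≡ 27. So 5^18 ≡ 27 (mod 97).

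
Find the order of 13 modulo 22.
Powers of 13 mod 22: 13^1≡13, 13^2≡15, 13^3≡19, 13^4≡5, 13^5≡21, 13^6≡9, 13^7≡7, 13^8≡3, 13^9≡17, 13^10≡1. Order = 10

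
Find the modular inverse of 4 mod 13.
4^(-1) ≡ 10 (mod 13). Verification: 4 × 10 = 40 ≡ 1 (mod 13)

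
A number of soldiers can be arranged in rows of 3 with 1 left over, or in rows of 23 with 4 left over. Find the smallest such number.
M = 3 × 23 = 69. M₁ = 23, y₁ ≡ 2 (mod 3). M₂ = 3, y₂ ≡ 8 (mod 23). k = 1×23×2 + 4×3×8 ≡ 4 (mod 69). The smallest positive such number is 4.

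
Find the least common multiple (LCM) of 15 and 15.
15

First find GCD(15, 15) using the Euclidean algorithm:
15 = 1 × 15 + 0
GCD(15, 15) = 15

LCM formula: LCM(a, b) = (a × b) / GCD(a, b)
LCM(15, 15) = (15 × 15) / 15
LCM(15, 15) = 225 / 15
LCM(15, 15) = 15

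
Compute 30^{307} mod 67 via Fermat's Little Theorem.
30

By Fermat's Little Theorem, a^(p-1) ≡ 1 (mod p) for prime p and gcd(a, p) = 1
Here p = 67, so 30^66 ≡ 1 (mod 67)
We can reduce the exponent: 307 mod 66 = 43
So 30^307 ≡ 30^43 (mod 67)
Computing: 30^43 mod 67 = 30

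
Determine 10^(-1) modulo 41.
10^(-1) ≡ 37 (mod 41). Verification: 10 × 37 = 370 ≡ 1 (mod 41)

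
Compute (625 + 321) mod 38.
34

(625 + 321) = 946
946 mod 38 = 34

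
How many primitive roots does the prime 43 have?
Number of primitive roots mod 43 = φ(42) = 12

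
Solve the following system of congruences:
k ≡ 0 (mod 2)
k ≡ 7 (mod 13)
20

Using the Chinese Remainder Theorem:
M = product of moduli = 26
For equation 1: M_1 = 13, 13 ≡ 1 (mod 2), inverse of 13 mod 2 is 1 (check: 1 × 1 = 1 ≡ 1 (mod 2))
For equation 2: M_2 = 2, 2 ≡ 2 (mod 13), inverse of 2 mod 13 is 7 (check: 2 × 7 = 14 ≡ 1 (mod 13))
Combine: k ≡ Σ r_i×M_i×(M_i⁻¹ mod m_i) = 0×13×1 + 7×2×7 = 0 + 98 = 98
98 mod 26 = 20
k ≡ 20 (mod 26)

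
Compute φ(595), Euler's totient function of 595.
384

Prime factorization: 595 = 5 × 7 × 17
Using the formula φ(n) = n × Π(1 - 1/p) for each prime factor p:
φ(595) = 595 × (1 - 1/5) × (1 - 1/7) × (1 - 1/17)
φ(595) = 384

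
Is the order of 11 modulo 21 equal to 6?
Yes, ord_21(11) = 6.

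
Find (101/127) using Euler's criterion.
(101/127) = 101^{63} mod 127 = -1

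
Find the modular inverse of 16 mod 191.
16^(-1) ≡ 12 (mod 191). Verification: 16 × 12 = 192 ≡ 1 (mod 191)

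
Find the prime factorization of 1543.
1543

Divide by primes starting from smallest:
1543 ÷ 1543 = 1

1543 = 1543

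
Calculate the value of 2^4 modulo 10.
4 = 4 (binary 100). Repeated squaring mod 10: 2^1 ≡ 2; 2^2 ≡ 2² = 4 ≡ 4; 2^4 ≡ 4² = 16 ≡ 6. So 2^4 ≡ 6 (mod 10).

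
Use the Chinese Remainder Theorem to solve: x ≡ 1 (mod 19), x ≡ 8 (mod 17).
229

Using the Chinese Remainder Theorem:
M = product of moduli = 323
For equation 1: M_1 = 17, 17 ≡ 17 (mod 19), inverse of 17 mod 19 is 9 (check: 17 × 9 = 153 ≡ 1 (mod 19))
For equation 2: M_2 = 19, 19 ≡ 2 (mod 17), inverse of 19 mod 17 is 9 (check: 2 × 9 = 18 ≡ 1 (mod 17))
Combine: x ≡ Σ r_i×M_i×(M_i⁻¹ mod m_i) = 1×17×9 + 8×19×9 = 153 + 1368 = 1521
1521 mod 323 = 229
x ≡ 229 (mod 323)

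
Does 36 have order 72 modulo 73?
p - 1 = 72 has prime divisors 2, 3. Check 36^(72/q) mod 73 for each: 36^(72/2) = 36^36 ≡ 1, 36^(72/3) = 36^24 ≡ 8 (mod 73). Since 36^36 ≡ 1 (mod 73), the order of 36 divides 36 (in fact the order is 18) ≠ 72, so it is not a primitive root.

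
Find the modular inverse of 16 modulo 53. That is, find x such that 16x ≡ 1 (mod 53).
10

Using Extended Euclidean Algorithm:
gcd(16, 53) = 1
Bezout coefficients: 16 × 10 + 53 × -3 = 1
So 16 × 10 ≡ 1 (mod 53)
The inverse is 10 mod 53 = 10
Verification: 16 × 10 = 160 = 3 × 53 + 1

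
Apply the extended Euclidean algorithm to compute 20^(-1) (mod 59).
Extended GCD: 20(3) + 59(-1) = 1. So 20^(-1) ≡ 3 ≡ 3 (mod 59). Verify: 20 × 3 = 60 ≡ 1 (mod 59)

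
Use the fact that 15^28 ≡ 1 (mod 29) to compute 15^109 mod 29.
By Fermat: 15^{28} ≡ 1 (mod 29). 109 = 3×28 + 25. So 15^{109} ≡ 15^{25} ≡ 8 (mod 29)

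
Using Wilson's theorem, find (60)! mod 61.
By Wilson's theorem, (60)! ≡ -1 ≡ 60 (mod 61)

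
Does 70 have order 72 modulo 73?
p - 1 = 72 has prime divisors 2, 3. Check 70^(72/q) mod 73 for each: 70^(72/2) = 70^36 ≡ 1, 70^(72/3) = 70^24 ≡ 1 (mod 73). Since 70^36 ≡ 1 (mod 73), the order of 70 divides 36 (in fact the order is 12) ≠ 72, so it is not a primitive root.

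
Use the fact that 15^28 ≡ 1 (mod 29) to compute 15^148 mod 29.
By Fermat: 15^{28} ≡ 1 (mod 29). 148 ≡ 8 (mod 28). So 15^{148} ≡ 15^{8} ≡ 23 (mod 29)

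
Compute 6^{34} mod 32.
0

Using successive squaring:
Binary expansion of 34: 100010
Powers of 6 mod 32 (each is the square of the previous):
  6^1 ≡ 6 (mod 32)
  6^2 ≡ 6² = 36 ≡ 4 (mod 32)
  6^4 ≡ 4² = 16 ≡ 16 (mod 32)
  6^8 ≡ 16² = 256 ≡ 0 (mod 32)
  6^16 ≡ 0² = 0 ≡ 0 (mod 32)
  6^32 ≡ 0² = 0 ≡ 0 (mod 32)
34 = 32 + 2, so 6^34 = 6^32 × 6^2 ≡ 0 × 4 (mod 32)
Multiplying step by step:
  0 × 4 = 0 ≡ 0 (mod 32)
Result: 6^34 ≡ 0 (mod 32)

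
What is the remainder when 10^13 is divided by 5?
Using repeated squaring. 10 ≡ 0 (mod 5). 13 = 8 + 4 + 1 (binary 1101). Repeated squaring mod 5: 0^1 ≡ 0; 0^2 ≡ 0² = 0 ≡ 0; 0^4 ≡ 0² = 0 ≡ 0; 0^8 ≡ 0² = 0 ≡ 0. Multiply: 10^13 ≡ 0^8 × 0^4 × 0^1 ≡ 0 × 0 × 0 (mod 5): 0 × 0 = 0 ≡ 0; 0 × 0 = 0 ≡ 0. So 10^13 ≡ 0 (mod 5).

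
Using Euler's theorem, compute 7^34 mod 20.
By Euler: 7^{8} ≡ 1 (mod 20) since gcd(7, 20) = 1. 34 = 4×8 + 2. So 7^{34} ≡ 7^{2} ≡ 9 (mod 20)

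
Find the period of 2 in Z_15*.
Powers of 2 mod 15: 2^1≡2, 2^2≡4, 2^3≡8, 2^4≡1. Order = 4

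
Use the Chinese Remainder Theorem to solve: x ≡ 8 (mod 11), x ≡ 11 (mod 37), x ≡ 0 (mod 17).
85

Using the Chinese Remainder Theorem:
M = product of moduli = 6919
For equation 1: M_1 = 629, 629 ≡ 2 (mod 11), inverse of 629 mod 11 is 6 (check: 2 × 6 = 12 ≡ 1 (mod 11))
For equation 2: M_2 = 187, 187 ≡ 2 (mod 37), inverse of 187 mod 37 is 19 (check: 2 × 19 = 38 ≡ 1 (mod 37))
For equation 3: M_3 = 407, 407 ≡ 16 (mod 17), inverse of 407 mod 17 is 16 (check: 16 × 16 = 256 ≡ 1 (mod 17))
Combine: x ≡ Σ r_i×M_i×(M_i⁻¹ mod m_i) = 8×629×6 + 11×187×19 + 0×407×16 = 30192 + 39083 + 0 = 69275
69275 mod 6919 = 85
x ≡ 85 (mod 6919)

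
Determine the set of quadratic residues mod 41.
QRs mod 41: {1, 2, 4, 5, 8, 9, 10, 16, 18, 20, 21, 23, 25, 31, 32, 33, 36, 37, 39, 40}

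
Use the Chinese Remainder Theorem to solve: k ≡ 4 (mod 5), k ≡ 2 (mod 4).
M = 5 × 4 = 20. M₁ = 4, y₁ ≡ 4 (mod 5). M₂ = 5, y₂ ≡ 1 (mod 4). k = 4×4×4 + 2×5×1 ≡ 14 (mod 20)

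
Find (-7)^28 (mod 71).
Using repeated squaring. (-7) ≡ 64 (mod 71). 28 = 16 + 8 + 4 (binary 11100). Repeated squaring mod 71: 64^1 ≡ 64; 64^2 ≡ 64² = 4096 ≡ 49; 64^4 ≡ 49² = 2401 ≡ 58; 64^8 ≡ 58² = 3364 ≡ 27; 64^16 ≡ 27² = 729 ≡ 19. Multiply: (-7)^28 ≡ 64^16 × 64^8 × 64^4 ≡ 19 × 27 × 58 (mod 71): 19 × 27 = 513 ≡ 16; 16 × 58 = 928 ≡ 5. So (-7)^28 ≡ 5 (mod 71).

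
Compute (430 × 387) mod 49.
6

(430 × 387) = 166410
166410 mod 49 = 6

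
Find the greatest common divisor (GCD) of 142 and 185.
1

Using the Euclidean algorithm:
142 = 0 × 185 + 142
185 = 1 × 142 + 43
142 = 3 × 43 + 13
43 = 3 × 13 + 4
13 = 3 × 4 + 1
4 = 4 × 1 + 0

GCD(142, 185) = 1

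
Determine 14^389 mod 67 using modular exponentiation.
Using Fermat: 14^{66} ≡ 1 (mod 67). 389 ≡ 59 (mod 66). So 14^{389} ≡ 14^{59} ≡ 25 (mod 67)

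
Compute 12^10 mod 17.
10 = 8 + 2 (binary 1010). Repeated squaring mod 17: 12^1 ≡ 12; 12^2 ≡ 12² = 144 ≡ 8; 12^4 ≡ 8² = 64 ≡ 13; 12^8 ≡ 13² = 169 ≡ 16. Multiply: 12^10 = 12^8 × 12^2 ≡ 16 × 8 (mod 17): 16 × 8 = 128 ≡ 9. So 12^10 ≡ 9 (mod 17).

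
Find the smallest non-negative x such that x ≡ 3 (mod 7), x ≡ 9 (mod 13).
87

Using the Chinese Remainder Theorem:
M = product of moduli = 91
For equation 1: M_1 = 13, 13 ≡ 6 (mod 7), inverse of 13 mod 7 is 6 (check: 6 × 6 = 36 ≡ 1 (mod 7))
For equation 2: M_2 = 7, 7 ≡ 7 (mod 13), inverse of 7 mod 13 is 2 (check: 7 × 2 = 14 ≡ 1 (mod 13))
Combine: x ≡ Σ r_i×M_i×(M_i⁻¹ mod m_i) = 3×13×6 + 9×7×2 = 234 + 126 = 360
360 mod 91 = 87
x ≡ 87 (mod 91)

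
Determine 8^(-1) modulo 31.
8^(-1) ≡ 4 (mod 31). Verification: 8 × 4 = 32 ≡ 1 (mod 31)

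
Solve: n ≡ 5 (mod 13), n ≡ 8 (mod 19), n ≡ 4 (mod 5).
M = 13 × 19 × 5 = 1235. M₁ = 95, y₁ ≡ 10 (mod 13). M₂ = 65, y₂ ≡ 12 (mod 19). M₃ = 247, y₃ ≡ 3 (mod 5). n = 5×95×10 + 8×65×12 + 4×247×3 ≡ 369 (mod 1235)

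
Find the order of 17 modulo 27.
Powers of 17 mod 27: 17^1≡17, 17^2≡19, 17^3≡26, 17^4≡10, 17^5≡8, 17^6≡1. Order = 6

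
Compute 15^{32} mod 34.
1

Using successive squaring:
Binary expansion of 32: 100000
Powers of 15 mod 34 (each is the square of the previous):
  15^1 ≡ 15 (mod 34)
  15^2 ≡ 15² = 225 ≡ 21 (mod 34)
  15^4 ≡ 21² = 441 ≡ 33 (mod 34)
  15^8 ≡ 33² = 1089 ≡ 1 (mod 34)
  15^16 ≡ 1² = 1 ≡ 1 (mod 34)
  15^32 ≡ 1² = 1 ≡ 1 (mod 34)
32 is a power of 2, so 15^32 is the last square: ≡ 1 (mod 34)
Result: 15^32 ≡ 1 (mod 34)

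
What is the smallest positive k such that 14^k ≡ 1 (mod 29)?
Powers of 14 mod 29: 14^1≡14, 14^2≡22, 14^3≡18, 14^4≡20, 14^5≡19, 14^6≡5, 14^7≡12, 14^8≡23, 14^9≡3, 14^10≡13, 14^11≡8, 14^12≡25, 14^13≡2, 14^14≡28, 14^15≡15, 14^16≡7, 14^17≡11, 14^18≡9, 14^19≡10, 14^20≡24, 14^21≡17, 14^22≡6, 14^23≡26, 14^24≡16, 14^25≡21, 14^26≡4, 14^27≡27, 14^28≡1. Order = 28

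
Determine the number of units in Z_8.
4

Prime factorization: 8 = 2^3
Using the formula φ(n) = n × Π(1 - 1/p) for each prime factor p:
φ(8) = 8 × (1 - 1/2)
φ(8) = 4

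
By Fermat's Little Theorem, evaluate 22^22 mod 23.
By Fermat's Little Theorem, 22^{22} ≡ 1 (mod 23) since 23 is prime and gcd(22, 23) = 1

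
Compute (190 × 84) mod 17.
14

(190 × 84) = 15960
15960 mod 17 = 14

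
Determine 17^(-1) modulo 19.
17^(-1) ≡ 9 (mod 19). Verification: 17 × 9 = 153 ≡ 1 (mod 19)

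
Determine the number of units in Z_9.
6

Prime factorization: 9 = 3^2
Using the formula φ(n) = n × Π(1 - 1/p) for each prime factor p:
φ(9) = 9 × (1 - 1/3)
φ(9) = 6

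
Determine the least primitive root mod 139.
p - 1 = 138 has prime divisors 2, 3, 23. h is a primitive root mod 139 iff h^(138/q) ≢ 1 (mod 139) for each such q.
h = 2: 2^69 ≡ 138, 2^46 ≡ 96, 2^6 ≡ 64 (mod 139); none is 1, so 2 has order 138 and is a primitive root.
The smallest primitive root mod 139 is g = 2.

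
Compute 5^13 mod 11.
Using Fermat: 5^{10} ≡ 1 (mod 11). 13 ≡ 3 (mod 10). So 5^{13} ≡ 5^{3} ≡ 4 (mod 11)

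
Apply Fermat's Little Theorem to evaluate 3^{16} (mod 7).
4

By Fermat's Little Theorem, a^(p-1) ≡ 1 (mod p) for prime p and gcd(a, p) = 1
Here p = 7, so 3^6 ≡ 1 (mod 7)
We can reduce the exponent: 16 mod 6 = 4
So 3^16 ≡ 3^4 (mod 7)
Computing: 3^4 mod 7 = 4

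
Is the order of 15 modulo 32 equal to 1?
No, the actual order is 2, not 1.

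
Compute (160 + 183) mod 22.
13

(160 + 183) = 343
343 mod 22 = 13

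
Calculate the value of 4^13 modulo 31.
Using repeated squaring. 13 = 8 + 4 + 1 (binary 1101). Repeated squaring mod 31: 4^1 ≡ 4; 4^2 ≡ 4² = 16 ≡ 16; 4^4 ≡ 16² = 256 ≡ 8; 4^8 ≡ 8² = 64 ≡ 2. Multiply: 4^13 = 4^8 × 4^4 × 4^1 ≡ 2 × 8 × 4 (mod 31): 2 × 8 = 16 ≡ 16; 16 × 4 = 64 ≡ 2. So 4^13 ≡ 2 (mod 31).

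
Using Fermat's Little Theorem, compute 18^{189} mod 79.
52

By Fermat's Little Theorem, a^(p-1) ≡ 1 (mod p) for prime p and gcd(a, p) = 1
Here p = 79, so 18^78 ≡ 1 (mod 79)
We can reduce the exponent: 189 mod 78 = 33
So 18^189 ≡ 18^33 (mod 79)
Computing: 18^33 mod 79 = 52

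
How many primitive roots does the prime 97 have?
Number of primitive roots mod 97 = φ(96) = 32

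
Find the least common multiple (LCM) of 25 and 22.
550

First find GCD(25, 22) using the Euclidean algorithm:
25 = 1 × 22 + 3
22 = 7 × 3 + 1
3 = 3 × 1 + 0
GCD(25, 22) = 1

LCM formula: LCM(a, b) = (a × b) / GCD(a, b)
LCM(25, 22) = (25 × 22) / 1
LCM(25, 22) = 550 / 1
LCM(25, 22) = 550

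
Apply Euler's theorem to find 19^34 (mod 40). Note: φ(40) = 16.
By Euler: 19^{16} ≡ 1 (mod 40) since gcd(19, 40) = 1. 34 = 2×16 + 2. So 19^{34} ≡ 19^{2} ≡ 1 (mod 40)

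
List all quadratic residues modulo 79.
QRs mod 79: {1, 2, 4, 5, 8, 9, 10, 11, 13, 16, 18, 19, 20, 21, 22, 23, 25, 26, 31, 32, 36, 38, 40, 42, 44, 45, 46, 49, 50, 51, 52, 55, 62, 64, 65, 67, 72, 73, 76}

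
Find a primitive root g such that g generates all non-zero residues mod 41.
p - 1 = 40 has prime divisors 2, 5. h is a primitive root mod 41 iff h^(40/q) ≢ 1 (mod 41) for each such q.
h = 2: 2^20 ≡ 1, 2^8 ≡ 10 (mod 41); 2^20 ≡ 1, so not a primitive root.
h = 3: 3^20 ≡ 40, 3^8 ≡ 1 (mod 41); 3^8 ≡ 1, so not a primitive root.
h = 4: 4^20 ≡ 1, 4^8 ≡ 18 (mod 41); 4^20 ≡ 1, so not a primitive root.
h = 5: 5^20 ≡ 1, 5^8 ≡ 18 (mod 41); 5^20 ≡ 1, so not a primitive root.
h = 6: 6^20 ≡ 40, 6^8 ≡ 10 (mod 41); none is 1, so 6 has order 40 and is a primitive root.
The smallest primitive root mod 41 is g = 6.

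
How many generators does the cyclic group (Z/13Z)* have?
4

The number of primitive roots modulo p is φ(p-1) = φ(12)
φ(12) = 4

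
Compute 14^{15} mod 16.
0

Using successive squaring:
Binary expansion of 15: 1111
Powers of 14 mod 16 (each is the square of the previous):
  14^1 ≡ 14 (mod 16)
  14^2 ≡ 14² = 196 ≡ 4 (mod 16)
  14^4 ≡ 4² = 16 ≡ 0 (mod 16)
  14^8 ≡ 0² = 0 ≡ 0 (mod 16)
15 = 8 + 4 + 2 + 1, so 14^15 = 14^8 × 14^4 × 14^2 × 14^1 ≡ 0 × 0 × 4 × 14 (mod 16)
Multiplying step by step:
  0 × 0 = 0 ≡ 0 (mod 16)
  0 × 4 = 0 ≡ 0 (mod 16)
  0 × 14 = 0 ≡ 0 (mod 16)
Result: 14^15 ≡ 0 (mod 16)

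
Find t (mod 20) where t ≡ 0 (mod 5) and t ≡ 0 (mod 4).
M = 5 × 4 = 20. M₁ = 4, y₁ ≡ 4 (mod 5). M₂ = 5, y₂ ≡ 1 (mod 4). t = 0×4×4 + 0×5×1 ≡ 0 (mod 20)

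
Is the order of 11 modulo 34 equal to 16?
Yes, ord_34(11) = 16.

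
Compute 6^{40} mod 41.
1

Using successive squaring:
Binary expansion of 40: 101000
Powers of 6 mod 41 (each is the square of the previous):
  6^1 ≡ 6 (mod 41)
  6^2 ≡ 6² = 36 ≡ 36 (mod 41)
  6^4 ≡ 36² = 1296 ≡ 25 (mod 41)
  6^8 ≡ 25² = 625 ≡ 10 (mod 41)
  6^16 ≡ 10² = 100 ≡ 18 (mod 41)
  6^32 ≡ 18² = 324 ≡ 37 (mod 41)
40 = 32 + 8, so 6^40 = 6^32 × 6^8 ≡ 37 × 10 (mod 41)
Multiplying step by step:
  37 × 10 = 370 ≡ 1 (mod 41)
Result: 6^40 ≡ 1 (mod 41)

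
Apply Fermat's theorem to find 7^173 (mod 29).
By Fermat: 7^{28} ≡ 1 (mod 29). 173 ≡ 5 (mod 28). So 7^{173} ≡ 7^{5} ≡ 16 (mod 29)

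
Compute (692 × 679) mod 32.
12

(692 × 679) = 469868
469868 mod 32 = 12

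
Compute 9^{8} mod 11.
3

Using successive squaring:
Binary expansion of 8: 1000
Powers of 9 mod 11 (each is the square of the previous):
  9^1 ≡ 9 (mod 11)
  9^2 ≡ 9² = 81 ≡ 4 (mod 11)
  9^4 ≡ 4² = 16 ≡ 5 (mod 11)
  9^8 ≡ 5² = 25 ≡ 3 (mod 11)
8 is a power of 2, so 9^8 is the last square: ≡ 3 (mod 11)
Result: 9^8 ≡ 3 (mod 11)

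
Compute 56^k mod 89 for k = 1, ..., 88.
g^1, g^2, ..., g^{88} mod 89: {56, 21, 19, 85, 43, 5, 13, 16, 6, 69, 37, 25, 65, 80, 30, 78, 7, 36, 58, 44, 61, 34, 35, 2, 23, 42, 38, 81, 86, 10, 26, 32, 12, 49, 74, 50, 41, 71, 60, 67, 14, 72, 27, 88, 33, 68, 70, 4, 46, 84, 76, 73, 83, 20, 52, 64, 24, 9, 59, 11, 82, 53, 31, 45, 28, 55, 54, 87, 66, 47, 51, 8, 3, 79, 63, 57, 77, 40, 15, 39, 48, 18, 29, 22, 75, 17, 62, 1}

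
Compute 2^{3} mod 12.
8

Using successive squaring:
Binary expansion of 3: 11
Powers of 2 mod 12 (each is the square of the previous):
  2^1 ≡ 2 (mod 12)
  2^2 ≡ 2² = 4 ≡ 4 (mod 12)
3 = 2 + 1, so 2^3 = 2^2 × 2^1 ≡ 4 × 2 (mod 12)
Multiplying step by step:
  4 × 2 = 8 ≡ 8 (mod 12)
Result: 2^3 ≡ 8 (mod 12)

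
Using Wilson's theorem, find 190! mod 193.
(192)! = (190)! × (191) × (192) ≡ -1 (mod 193). So (190)! ≡ -1 × [(192)(191)]^(-1) ≡ 96 (mod 193)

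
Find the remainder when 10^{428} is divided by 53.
By Fermat: 10^{52} ≡ 1 (mod 53). 428 = 8×52 + 12. So 10^{428} ≡ 10^{12} ≡ 16 (mod 53)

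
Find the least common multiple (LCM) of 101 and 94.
9494

First find GCD(101, 94) using the Euclidean algorithm:
101 = 1 × 94 + 7
94 = 13 × 7 + 3
7 = 2 × 3 + 1
3 = 3 × 1 + 0
GCD(101, 94) = 1

LCM formula: LCM(a, b) = (a × b) / GCD(a, b)
LCM(101, 94) = (101 × 94) / 1
LCM(101, 94) = 9494 / 1
LCM(101, 94) = 9494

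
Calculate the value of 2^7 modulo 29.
7 = 4 + 2 + 1 (binary 111). Repeated squaring mod 29: 2^1 ≡ 2; 2^2 ≡ 2² = 4 ≡ 4; 2^4 ≡ 4² = 16 ≡ 16. Multiply: 2^7 = 2^4 × 2^2 × 2^1 ≡ 16 × 4 × 2 (mod 29): 16 × 4 = 64 ≡ 6; 6 × 2 = 12 ≡ 12. So 2^7 ≡ 12 (mod 29).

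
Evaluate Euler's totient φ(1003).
928

Prime factorization: 1003 = 17 × 59
Using the formula φ(n) = n × Π(1 - 1/p) for each prime factor p:
φ(1003) = 1003 × (1 - 1/17) × (1 - 1/59)
φ(1003) = 928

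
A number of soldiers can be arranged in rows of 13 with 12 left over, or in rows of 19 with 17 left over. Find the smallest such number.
M = 13 × 19 = 247. M₁ = 19, y₁ ≡ 11 (mod 13). M₂ = 13, y₂ ≡ 3 (mod 19). r = 12×19×11 + 17×13×3 ≡ 207 (mod 247). The smallest positive such number is 207.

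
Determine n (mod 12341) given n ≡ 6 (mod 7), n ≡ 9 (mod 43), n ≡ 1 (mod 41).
10415

Using the Chinese Remainder Theorem:
M = product of moduli = 12341
For equation 1: M_1 = 1763, 1763 ≡ 6 (mod 7), inverse of 1763 mod 7 is 6 (check: 6 × 6 = 36 ≡ 1 (mod 7))
For equation 2: M_2 = 287, 287 ≡ 29 (mod 43), inverse of 287 mod 43 is 3 (check: 29 × 3 = 87 ≡ 1 (mod 43))
For equation 3: M_3 = 301, 301 ≡ 14 (mod 41), inverse of 301 mod 41 is 3 (check: 14 × 3 = 42 ≡ 1 (mod 41))
Combine: n ≡ Σ r_i×M_i×(M_i⁻¹ mod m_i) = 6×1763×6 + 9×287×3 + 1×301×3 = 63468 + 7749 + 903 = 72120
72120 mod 12341 = 10415
n ≡ 10415 (mod 12341)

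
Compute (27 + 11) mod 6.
2

(27 + 11) = 38
38 mod 6 = 2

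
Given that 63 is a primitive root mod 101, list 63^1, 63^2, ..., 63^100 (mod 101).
g^1, g^2, ..., g^{100} mod 101: {63, 30, 72, 92, 39, 33, 59, 81, 53, 6, 75, 79, 28, 47, 32, 97, 51, 82, 15, 36, 46, 70, 67, 80, 91, 77, 3, 88, 90, 14, 74, 16, 99, 76, 41, 58, 18, 23, 35, 84, 40, 96, 89, 52, 44, 45, 7, 37, 8, 100, 38, 71, 29, 9, 62, 68, 42, 20, 48, 95, 26, 22, 73, 54, 69, 4, 50, 19, 86, 65, 55, 31, 34, 21, 10, 24, 98, 13, 11, 87, 27, 85, 2, 25, 60, 43, 83, 78, 66, 17, 61, 5, 12, 49, 57, 56, 94, 64, 93, 1}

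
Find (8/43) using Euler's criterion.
(8/43) = 8^{21} mod 43 = -1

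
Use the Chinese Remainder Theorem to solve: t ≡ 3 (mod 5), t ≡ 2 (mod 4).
M = 5 × 4 = 20. M₁ = 4, y₁ ≡ 4 (mod 5). M₂ = 5, y₂ ≡ 1 (mod 4). t = 3×4×4 + 2×5×1 ≡ 18 (mod 20)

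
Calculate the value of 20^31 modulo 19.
Using Fermat: 20^{18} ≡ 1 (mod 19). 31 ≡ 13 (mod 18). So 20^{31} ≡ 20^{13} ≡ 1 (mod 19)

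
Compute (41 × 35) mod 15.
10

(41 × 35) = 1435
1435 mod 15 = 10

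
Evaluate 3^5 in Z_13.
5 = 4 + 1 (binary 101). Repeated squaring mod 13: 3^1 ≡ 3; 3^2 ≡ 3² = 9 ≡ 9; 3^4 ≡ 9² = 81 ≡ 3. Multiply: 3^5 = 3^4 × 3^1 ≡ 3 × 3 (mod 13): 3 × 3 = 9 ≡ 9. So 3^5 ≡ 9 (mod 13).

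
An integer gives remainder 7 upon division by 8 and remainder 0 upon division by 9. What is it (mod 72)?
M = 8 × 9 = 72. M₁ = 9, y₁ ≡ 1 (mod 8). M₂ = 8, y₂ ≡ 8 (mod 9). r = 7×9×1 + 0×8×8 ≡ 63 (mod 72). The smallest positive such number is 63.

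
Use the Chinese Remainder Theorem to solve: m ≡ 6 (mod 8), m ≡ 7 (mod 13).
M = 8 × 13 = 104. M₁ = 13, y₁ ≡ 5 (mod 8). M₂ = 8, y₂ ≡ 5 (mod 13). m = 6×13×5 + 7×8×5 ≡ 46 (mod 104)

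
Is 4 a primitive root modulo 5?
p - 1 = 4 has prime divisors 2. Check 4^(4/q) mod 5 for each: 4^(4/2) = 4^2 ≡ 1 (mod 5). Since 4^2 ≡ 1 (mod 5), the order of 4 divides 2 (in fact the order is 2) ≠ 4, so it is not a primitive root.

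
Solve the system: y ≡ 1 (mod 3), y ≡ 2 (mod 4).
M = 3 × 4 = 12. M₁ = 4, y₁ ≡ 1 (mod 3). M₂ = 3, y₂ ≡ 3 (mod 4). y = 1×4×1 + 2×3×3 ≡ 10 (mod 12)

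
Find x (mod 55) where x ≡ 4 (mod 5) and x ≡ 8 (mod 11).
M = 5 × 11 = 55. M₁ = 11, y₁ ≡ 1 (mod 5). M₂ = 5, y₂ ≡ 9 (mod 11). x = 4×11×1 + 8×5×9 ≡ 19 (mod 55)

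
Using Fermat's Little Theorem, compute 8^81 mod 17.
By Fermat: 8^{16} ≡ 1 (mod 17). 81 = 5×16 + 1. So 8^{81} ≡ 8^{1} ≡ 8 (mod 17)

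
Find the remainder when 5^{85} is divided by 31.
By Fermat: 5^{30} ≡ 1 (mod 31). 85 = 2×30 + 25. So 5^{85} ≡ 5^{25} ≡ 5 (mod 31)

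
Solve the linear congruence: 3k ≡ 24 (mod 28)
8

Since gcd(3, 28) = 1 divides 24, a solution exists.
Multiply both sides by the inverse of 3 mod 28:
  3^(-1) mod 28 = 19
  x ≡ 19 × 24 ≡ 456 ≡ 8 (mod 28)
Verification: 3 × 8 = 24 = 0 × 28 + 24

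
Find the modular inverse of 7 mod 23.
7^(-1) ≡ 10 (mod 23). Verification: 7 × 10 = 70 ≡ 1 (mod 23)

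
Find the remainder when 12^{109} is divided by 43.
By Fermat: 12^{42} ≡ 1 (mod 43). 109 = 2×42 + 25. So 12^{109} ≡ 12^{25} ≡ 33 (mod 43)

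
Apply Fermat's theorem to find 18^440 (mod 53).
By Fermat: 18^{52} ≡ 1 (mod 53). 440 ≡ 24 (mod 52). So 18^{440} ≡ 18^{24} ≡ 44 (mod 53)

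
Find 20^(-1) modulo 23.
15

Using Extended Euclidean Algorithm:
gcd(20, 23) = 1
Bezout coefficients: 20 × -8 + 23 × 7 = 1
So 20 × -8 ≡ 1 (mod 23)
The inverse is -8 mod 23 = 15
Verification: 20 × 15 = 300 = 13 × 23 + 1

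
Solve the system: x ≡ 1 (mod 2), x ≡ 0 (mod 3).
M = 2 × 3 = 6. M₁ = 3, y₁ ≡ 1 (mod 2). M₂ = 2, y₂ ≡ 2 (mod 3). x = 1×3×1 + 0×2×2 ≡ 3 (mod 6)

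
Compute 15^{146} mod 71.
24

Using successive squaring:
Binary expansion of 146: 10010010
Powers of 15 mod 71 (each is the square of the previous):
  15^1 ≡ 15 (mod 71)
  15^2 ≡ 15² = 225 ≡ 12 (mod 71)
  15^4 ≡ 12² = 144 ≡ 2 (mod 71)
  15^8 ≡ 2² = 4 ≡ 4 (mod 71)
  15^16 ≡ 4² = 16 ≡ 16 (mod 71)
  15^32 ≡ 16² = 256 ≡ 43 (mod 71)
  15^64 ≡ 43² = 1849 ≡ 3 (mod 71)
  15^128 ≡ 3² = 9 ≡ 9 (mod 71)
146 = 128 + 16 + 2, so 15^146 = 15^128 × 15^16 × 15^2 ≡ 9 × 16 × 12 (mod 71)
Multiplying step by step:
  9 × 16 = 144 ≡ 2 (mod 71)
  2 × 12 = 24 ≡ 24 (mod 71)
Result: 15^146 ≡ 24 (mod 71)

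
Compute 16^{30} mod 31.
1

Using successive squaring:
Binary expansion of 30: 11110
Powers of 16 mod 31 (each is the square of the previous):
  16^1 ≡ 16 (mod 31)
  16^2 ≡ 16² = 256 ≡ 8 (mod 31)
  16^4 ≡ 8² = 64 ≡ 2 (mod 31)
  16^8 ≡ 2² = 4 ≡ 4 (mod 31)
  16^16 ≡ 4² = 16 ≡ 16 (mod 31)
30 = 16 + 8 + 4 + 2, so 16^30 = 16^16 × 16^8 × 16^4 × 16^2 ≡ 16 × 4 × 2 × 8 (mod 31)
Multiplying step by step:
  16 × 4 = 64 ≡ 2 (mod 31)
  2 × 2 = 4 ≡ 4 (mod 31)
  4 × 8 = 32 ≡ 1 (mod 31)
Result: 16^30 ≡ 1 (mod 31)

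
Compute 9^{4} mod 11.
5

Using successive squaring:
Binary expansion of 4: 100
Powers of 9 mod 11 (each is the square of the previous):
  9^1 ≡ 9 (mod 11)
  9^2 ≡ 9² = 81 ≡ 4 (mod 11)
  9^4 ≡ 4² = 16 ≡ 5 (mod 11)
4 is a power of 2, so 9^4 is the last square: ≡ 5 (mod 11)
Result: 9^4 ≡ 5 (mod 11)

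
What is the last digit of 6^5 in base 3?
6 ≡ 0 (mod 3). 5 = 4 + 1 (binary 101). Repeated squaring mod 3: 0^1 ≡ 0; 0^2 ≡ 0² = 0 ≡ 0; 0^4 ≡ 0² = 0 ≡ 0. Multiply: 6^5 ≡ 0^4 × 0^1 ≡ 0 × 0 (mod 3): 0 × 0 = 0 ≡ 0. So 6^5 ≡ 0 (mod 3).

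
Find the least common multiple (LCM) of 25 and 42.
1050

First find GCD(25, 42) using the Euclidean algorithm:
25 = 0 × 42 + 25
42 = 1 × 25 + 17
25 = 1 × 17 + 8
17 = 2 × 8 + 1
8 = 8 × 1 + 0
GCD(25, 42) = 1

LCM formula: LCM(a, b) = (a × b) / GCD(a, b)
LCM(25, 42) = (25 × 42) / 1
LCM(25, 42) = 1050 / 1
LCM(25, 42) = 1050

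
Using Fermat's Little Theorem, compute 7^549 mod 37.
By Fermat: 7^{36} ≡ 1 (mod 37). 549 ≡ 9 (mod 36). So 7^{549} ≡ 7^{9} ≡ 1 (mod 37)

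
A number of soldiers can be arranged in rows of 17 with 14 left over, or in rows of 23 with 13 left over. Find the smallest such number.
M = 17 × 23 = 391. M₁ = 23, y₁ ≡ 3 (mod 17). M₂ = 17, y₂ ≡ 19 (mod 23). m = 14×23×3 + 13×17×19 ≡ 82 (mod 391). The smallest positive such number is 82.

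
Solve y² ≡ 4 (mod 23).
The square roots of 4 mod 23 are 2 and 21. Verify: 2² = 4 ≡ 4 (mod 23)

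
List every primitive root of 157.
Primitive roots mod 157: {5, 6, 15, 18, 20, 21, 24, 26, 34, 38, 43, 53, 55, 60, 61, 62, 63, 66, 69, 70, 72, 73, 74, 77, 80, 83, 84, 85, 87, 88, 91, 94, 95, 96, 97, 102, 104, 114, 119, 123, 131, 133, 136, 137, 139, 142, 151, 152}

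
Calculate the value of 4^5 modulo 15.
5 = 4 + 1 (binary 101). Repeated squaring mod 15: 4^1 ≡ 4; 4^2 ≡ 4² = 16 ≡ 1; 4^4 ≡ 1² = 1 ≡ 1. Multiply: 4^5 = 4^4 × 4^1 ≡ 1 × 4 (mod 15): 1 × 4 = 4 ≡ 4. So 4^5 ≡ 4 (mod 15).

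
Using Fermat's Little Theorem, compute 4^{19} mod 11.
3

By Fermat's Little Theorem, a^(p-1) ≡ 1 (mod p) for prime p and gcd(a, p) = 1
Here p = 11, so 4^10 ≡ 1 (mod 11)
We can reduce the exponent: 19 mod 10 = 9
So 4^19 ≡ 4^9 (mod 11)
Computing: 4^9 mod 11 = 3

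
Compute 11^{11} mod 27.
14

Using successive squaring:
Binary expansion of 11: 1011
Powers of 11 mod 27 (each is the square of the previous):
  11^1 ≡ 11 (mod 27)
  11^2 ≡ 11² = 121 ≡ 13 (mod 27)
  11^4 ≡ 13² = 169 ≡ 7 (mod 27)
  11^8 ≡ 7² = 49 ≡ 22 (mod 27)
11 = 8 + 2 + 1, so 11^11 = 11^8 × 11^2 × 11^1 ≡ 22 × 13 × 11 (mod 27)
Multiplying step by step:
  22 × 13 = 286 ≡ 16 (mod 27)
  16 × 11 = 176 ≡ 14 (mod 27)
Result: 11^11 ≡ 14 (mod 27)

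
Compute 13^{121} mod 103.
66

Using successive squaring:
Binary expansion of 121: 1111001
Powers of 13 mod 103 (each is the square of the previous):
  13^1 ≡ 13 (mod 103)
  13^2 ≡ 13² = 169 ≡ 66 (mod 103)
  13^4 ≡ 66² = 4356 ≡ 30 (mod 103)
  13^8 ≡ 30² = 900 ≡ 76 (mod 103)
  13^16 ≡ 76² = 5776 ≡ 8 (mod 103)
  13^32 ≡ 8² = 64 ≡ 64 (mod 103)
  13^64 ≡ 64² = 4096 ≡ 79 (mod 103)
121 = 64 + 32 + 16 + 8 + 1, so 13^121 = 13^64 × 13^32 × 13^16 × 13^8 × 13^1 ≡ 79 × 64 × 8 × 76 × 13 (mod 103)
Multiplying step by step:
  79 × 64 = 5056 ≡ 9 (mod 103)
  9 × 8 = 72 ≡ 72 (mod 103)
  72 × 76 = 5472 ≡ 13 (mod 103)
  13 × 13 = 169 ≡ 66 (mod 103)
Result: 13^121 ≡ 66 (mod 103)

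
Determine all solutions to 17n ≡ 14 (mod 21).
7

Since gcd(17, 21) = 1 divides 14, a solution exists.
Multiply both sides by the inverse of 17 mod 21:
  17^(-1) mod 21 = 5
  x ≡ 5 × 14 ≡ 70 ≡ 7 (mod 21)
Verification: 17 × 7 = 119 = 5 × 21 + 14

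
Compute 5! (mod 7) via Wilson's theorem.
(6)! = (5)! × (6) ≡ -1 (mod 7). So (5)! ≡ -1 × (6)^(-1) ≡ (-1)×(-1) = 1 (mod 7)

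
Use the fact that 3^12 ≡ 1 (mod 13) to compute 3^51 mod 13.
By Fermat: 3^{12} ≡ 1 (mod 13). 51 = 4×12 + 3. So 3^{51} ≡ 3^{3} ≡ 1 (mod 13)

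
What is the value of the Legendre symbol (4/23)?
(4/23) = 4^{11} mod 23 = 1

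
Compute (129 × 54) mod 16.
6

(129 × 54) = 6966
6966 mod 16 = 6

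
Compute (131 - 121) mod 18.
10

(131 - 121) = 10
10 mod 18 = 10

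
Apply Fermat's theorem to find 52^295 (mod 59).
By Fermat: 52^{58} ≡ 1 (mod 59). 295 = 5×58 + 5. So 52^{295} ≡ 52^{5} ≡ 8 (mod 59)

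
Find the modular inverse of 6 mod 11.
6^(-1) ≡ 2 (mod 11). Verification: 6 × 2 = 12 ≡ 1 (mod 11)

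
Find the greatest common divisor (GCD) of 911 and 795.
1

Using the Euclidean algorithm:
911 = 1 × 795 + 116
795 = 6 × 116 + 99
116 = 1 × 99 + 17
99 = 5 × 17 + 14
17 = 1 × 14 + 3
14 = 4 × 3 + 2
3 = 1 × 2 + 1
2 = 2 × 1 + 0

GCD(911, 795) = 1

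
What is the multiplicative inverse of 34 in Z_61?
34^(-1) ≡ 9 (mod 61). Verification: 34 × 9 = 306 ≡ 1 (mod 61)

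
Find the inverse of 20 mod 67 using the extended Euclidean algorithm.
Extended GCD: 20(-10) + 67(3) = 1. So 20^(-1) ≡ 57 ≡ 57 (mod 67). Verify: 20 × 57 = 1140 ≡ 1 (mod 67)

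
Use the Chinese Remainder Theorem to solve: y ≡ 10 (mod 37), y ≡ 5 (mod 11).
269

Using the Chinese Remainder Theorem:
M = product of moduli = 407
For equation 1: M_1 = 11, 11 ≡ 11 (mod 37), inverse of 11 mod 37 is 27 (check: 11 × 27 = 297 ≡ 1 (mod 37))
For equation 2: M_2 = 37, 37 ≡ 4 (mod 11), inverse of 37 mod 11 is 3 (check: 4 × 3 = 12 ≡ 1 (mod 11))
Combine: y ≡ Σ r_i×M_i×(M_i⁻¹ mod m_i) = 10×11×27 + 5×37×3 = 2970 + 555 = 3525
3525 mod 407 = 269
y ≡ 269 (mod 407)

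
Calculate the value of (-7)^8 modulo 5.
(-7) ≡ 3 (mod 5). 8 = 8 (binary 1000). Repeated squaring mod 5: 3^1 ≡ 3; 3^2 ≡ 3² = 9 ≡ 4; 3^4 ≡ 4² = 16 ≡ 1; 3^8 ≡ 1² = 1 ≡ 1. So (-7)^8 ≡ 1 (mod 5).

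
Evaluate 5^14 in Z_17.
Using repeated squaring. 14 = 8 + 4 + 2 (binary 1110). Repeated squaring mod 17: 5^1 ≡ 5; 5^2 ≡ 5² = 25 ≡ 8; 5^4 ≡ 8² = 64 ≡ 13; 5^8 ≡ 13² = 169 ≡ 16. Multiply: 5^14 = 5^8 × 5^4 × 5^2 ≡ 16 × 13 × 8 (mod 17): 16 × 13 = 208 ≡ 4; 4 × 8 = 32 ≡ 15. So 5^14 ≡ 15 (mod 17).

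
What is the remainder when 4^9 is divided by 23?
9 = 8 + 1 (binary 1001). Repeated squaring mod 23: 4^1 ≡ 4; 4^2 ≡ 4² = 16 ≡ 16; 4^4 ≡ 16² = 256 ≡ 3; 4^8 ≡ 3² = 9 ≡ 9. Multiply: 4^9 = 4^8 × 4^1 ≡ 9 × 4 (mod 23): 9 × 4 = 36 ≡ 13. So 4^9 ≡ 13 (mod 23).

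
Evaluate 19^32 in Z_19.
Using repeated squaring. 19 ≡ 0 (mod 19). 32 = 32 (binary 100000). Repeated squaring mod 19: 0^1 ≡ 0; 0^2 ≡ 0² = 0 ≡ 0; 0^4 ≡ 0² = 0 ≡ 0; 0^8 ≡ 0² = 0 ≡ 0; 0^16 ≡ 0² = 0 ≡ 0; 0^32 ≡ 0² = 0 ≡ 0. So 19^32 ≡ 0 (mod 19).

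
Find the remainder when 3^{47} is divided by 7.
By Fermat: 3^{6} ≡ 1 (mod 7). 47 = 7×6 + 5. So 3^{47} ≡ 3^{5} ≡ 5 (mod 7)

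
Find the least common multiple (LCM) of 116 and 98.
5684

First find GCD(116, 98) using the Euclidean algorithm:
116 = 1 × 98 + 18
98 = 5 × 18 + 8
18 = 2 × 8 + 2
8 = 4 × 2 + 0
GCD(116, 98) = 2

LCM formula: LCM(a, b) = (a × b) / GCD(a, b)
LCM(116, 98) = (116 × 98) / 2
LCM(116, 98) = 11368 / 2
LCM(116, 98) = 5684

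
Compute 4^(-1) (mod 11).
3

Using Extended Euclidean Algorithm:
gcd(4, 11) = 1
Bezout coefficients: 4 × 3 + 11 × -1 = 1
So 4 × 3 ≡ 1 (mod 11)
The inverse is 3 mod 11 = 3
Verification: 4 × 3 = 12 = 1 × 11 + 1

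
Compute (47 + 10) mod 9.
3

(47 + 10) = 57
57 mod 9 = 3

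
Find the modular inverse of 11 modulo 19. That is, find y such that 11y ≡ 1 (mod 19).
7

Using Extended Euclidean Algorithm:
gcd(11, 19) = 1
Bezout coefficients: 11 × 7 + 19 × -4 = 1
So 11 × 7 ≡ 1 (mod 19)
The inverse is 7 mod 19 = 7
Verification: 11 × 7 = 77 = 4 × 19 + 1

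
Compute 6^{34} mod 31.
25

Using successive squaring:
Binary expansion of 34: 100010
Powers of 6 mod 31 (each is the square of the previous):
  6^1 ≡ 6 (mod 31)
  6^2 ≡ 6² = 36 ≡ 5 (mod 31)
  6^4 ≡ 5² = 25 ≡ 25 (mod 31)
  6^8 ≡ 25² = 625 ≡ 5 (mod 31)
  6^16 ≡ 5² = 25 ≡ 25 (mod 31)
  6^32 ≡ 25² = 625 ≡ 5 (mod 31)
34 = 32 + 2, so 6^34 = 6^32 × 6^2 ≡ 5 × 5 (mod 31)
Multiplying step by step:
  5 × 5 = 25 ≡ 25 (mod 31)
Result: 6^34 ≡ 25 (mod 31)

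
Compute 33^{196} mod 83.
31

Using successive squaring:
Binary expansion of 196: 11000100
Powers of 33 mod 83 (each is the square of the previous):
  33^1 ≡ 33 (mod 83)
  33^2 ≡ 33² = 1089 ≡ 10 (mod 83)
  33^4 ≡ 10² = 100 ≡ 17 (mod 83)
  33^8 ≡ 17² = 289 ≡ 40 (mod 83)
  33^16 ≡ 40² = 1600 ≡ 23 (mod 83)
  33^32 ≡ 23² = 529 ≡ 31 (mod 83)
  33^64 ≡ 31² = 961 ≡ 48 (mod 83)
  33^128 ≡ 48² = 2304 ≡ 63 (mod 83)
196 = 128 + 64 + 4, so 33^196 = 33^128 × 33^64 × 33^4 ≡ 63 × 48 × 17 (mod 83)
Multiplying step by step:
  63 × 48 = 3024 ≡ 36 (mod 83)
  36 × 17 = 612 ≡ 31 (mod 83)
Result: 33^196 ≡ 31 (mod 83)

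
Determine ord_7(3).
Powers of 3 mod 7: 3^1≡3, 3^2≡2, 3^3≡6, 3^4≡4, 3^5≡5, 3^6≡1. Order = 6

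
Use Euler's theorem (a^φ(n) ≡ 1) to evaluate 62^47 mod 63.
By Euler: 62^{36} ≡ 1 (mod 63) since gcd(62, 63) = 1. 47 = 1×36 + 11. So 62^{47} ≡ 62^{11} ≡ 62 (mod 63)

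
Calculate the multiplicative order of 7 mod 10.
Powers of 7 mod 10: 7^1≡7, 7^2≡9, 7^3≡3, 7^4≡1. Order = 4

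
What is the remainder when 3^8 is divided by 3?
3 ≡ 0 (mod 3). 8 = 8 (binary 1000). Repeated squaring mod 3: 0^1 ≡ 0; 0^2 ≡ 0² = 0 ≡ 0; 0^4 ≡ 0² = 0 ≡ 0; 0^8 ≡ 0² = 0 ≡ 0. So 3^8 ≡ 0 (mod 3).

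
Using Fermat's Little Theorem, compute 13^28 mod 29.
By Fermat's Little Theorem, 13^{28} ≡ 1 (mod 29) since 29 is prime and gcd(13, 29) = 1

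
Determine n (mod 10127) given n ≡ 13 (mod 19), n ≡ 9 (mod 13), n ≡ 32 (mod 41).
7822

Using the Chinese Remainder Theorem:
M = product of moduli = 10127
For equation 1: M_1 = 533, 533 ≡ 1 (mod 19), inverse of 533 mod 19 is 1 (check: 1 × 1 = 1 ≡ 1 (mod 19))
For equation 2: M_2 = 779, 779 ≡ 12 (mod 13), inverse of 779 mod 13 is 12 (check: 12 × 12 = 144 ≡ 1 (mod 13))
For equation 3: M_3 = 247, 247 ≡ 1 (mod 41), inverse of 247 mod 41 is 1 (check: 1 × 1 = 1 ≡ 1 (mod 41))
Combine: n ≡ Σ r_i×M_i×(M_i⁻¹ mod m_i) = 13×533×1 + 9×779×12 + 32×247×1 = 6929 + 84132 + 7904 = 98965
98965 mod 10127 = 7822
n ≡ 7822 (mod 10127)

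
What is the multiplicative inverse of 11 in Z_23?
21

Using Extended Euclidean Algorithm:
gcd(11, 23) = 1
Bezout coefficients: 11 × -2 + 23 × 1 = 1
So 11 × -2 ≡ 1 (mod 23)
The inverse is -2 mod 23 = 21
Verification: 11 × 21 = 231 = 10 × 23 + 1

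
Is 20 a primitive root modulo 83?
Yes

To verify, check if 20^(82/q) ≢ 1 (mod 83) for each prime divisor q of 82
Divisors of 82 = 82: [1, 2, 41, 82]
  20^(82/41) = 20^2 ≡ 68 (mod 83)
  20^(82/2) = 20^41 ≡ 82 (mod 83)
Conclusion: 20 is a primitive root modulo 83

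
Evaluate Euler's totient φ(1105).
768

Prime factorization: 1105 = 5 × 13 × 17
Using the formula φ(n) = n × Π(1 - 1/p) for each prime factor p:
φ(1105) = 1105 × (1 - 1/5) × (1 - 1/13) × (1 - 1/17)
φ(1105) = 768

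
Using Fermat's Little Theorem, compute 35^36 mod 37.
By Fermat's Little Theorem, 35^{36} ≡ 1 (mod 37) since 37 is prime and gcd(35, 37) = 1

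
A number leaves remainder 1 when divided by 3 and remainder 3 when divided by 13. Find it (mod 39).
M = 3 × 13 = 39. M₁ = 13, y₁ ≡ 1 (mod 3). M₂ = 3, y₂ ≡ 9 (mod 13). k = 1×13×1 + 3×3×9 ≡ 16 (mod 39)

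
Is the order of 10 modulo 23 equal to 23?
No, the actual order is 22, not 23.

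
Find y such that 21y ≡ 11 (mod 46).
29

Since gcd(21, 46) = 1 divides 11, a solution exists.
Multiply both sides by the inverse of 21 mod 46:
  21^(-1) mod 46 = 11
  x ≡ 11 × 11 ≡ 121 ≡ 29 (mod 46)
Verification: 21 × 29 = 609 = 13 × 46 + 11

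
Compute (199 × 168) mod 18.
6

(199 × 168) = 33432
33432 mod 18 = 6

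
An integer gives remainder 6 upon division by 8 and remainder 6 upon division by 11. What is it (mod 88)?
M = 8 × 11 = 88. M₁ = 11, y₁ ≡ 3 (mod 8). M₂ = 8, y₂ ≡ 7 (mod 11). z = 6×11×3 + 6×8×7 ≡ 6 (mod 88). The smallest positive such number is 6.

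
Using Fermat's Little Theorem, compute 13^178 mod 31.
By Fermat: 13^{30} ≡ 1 (mod 31). 178 ≡ 28 (mod 30). So 13^{178} ≡ 13^{28} ≡ 20 (mod 31)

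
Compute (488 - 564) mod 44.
12

(488 - 564) = -76
-76 mod 44 = 12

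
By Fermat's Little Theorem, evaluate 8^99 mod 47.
By Fermat: 8^{46} ≡ 1 (mod 47). 99 = 2×46 + 7. So 8^{99} ≡ 8^{7} ≡ 12 (mod 47)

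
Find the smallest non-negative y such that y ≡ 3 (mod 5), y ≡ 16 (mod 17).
33

Using the Chinese Remainder Theorem:
M = product of moduli = 85
For equation 1: M_1 = 17, 17 ≡ 2 (mod 5), inverse of 17 mod 5 is 3 (check: 2 × 3 = 6 ≡ 1 (mod 5))
For equation 2: M_2 = 5, 5 ≡ 5 (mod 17), inverse of 5 mod 17 is 7 (check: 5 × 7 = 35 ≡ 1 (mod 17))
Combine: y ≡ Σ r_i×M_i×(M_i⁻¹ mod m_i) = 3×17×3 + 16×5×7 = 153 + 560 = 713
713 mod 85 = 33
y ≡ 33 (mod 85)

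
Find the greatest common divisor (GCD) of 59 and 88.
1

Using the Euclidean algorithm:
59 = 0 × 88 + 59
88 = 1 × 59 + 29
59 = 2 × 29 + 1
29 = 29 × 1 + 0

GCD(59, 88) = 1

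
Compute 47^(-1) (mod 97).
47^(-1) ≡ 64 (mod 97). Verification: 47 × 64 = 3008 ≡ 1 (mod 97)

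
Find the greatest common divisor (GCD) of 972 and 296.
4

Using the Euclidean algorithm:
972 = 3 × 296 + 84
296 = 3 × 84 + 44
84 = 1 × 44 + 40
44 = 1 × 40 + 4
40 = 10 × 4 + 0

GCD(972, 296) = 4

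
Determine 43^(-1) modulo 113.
43^(-1) ≡ 92 (mod 113). Verification: 43 × 92 = 3956 ≡ 1 (mod 113)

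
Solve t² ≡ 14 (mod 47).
The square roots of 14 mod 47 are 25 and 22. Verify: 25² = 625 ≡ 14 (mod 47)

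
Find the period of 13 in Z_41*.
Powers of 13 mod 41: 13^1≡13, 13^2≡5, 13^3≡24, 13^4≡25, 13^5≡38, 13^6≡2, 13^7≡26, 13^8≡10, 13^9≡7, 13^10≡9, 13^11≡35, 13^12≡4, 13^13≡11, 13^14≡20, 13^15≡14, 13^16≡18, 13^17≡29, 13^18≡8, 13^19≡22, 13^20≡40, 13^21≡28, 13^22≡36, 13^23≡17, 13^24≡16, 13^25≡3, 13^26≡39, 13^27≡15, 13^28≡31, 13^29≡34, 13^30≡32, 13^31≡6, 13^32≡37, 13^33≡30, 13^34≡21, 13^35≡27, 13^36≡23, 13^37≡12, 13^38≡33, 13^39≡19, 13^40≡1. Order = 40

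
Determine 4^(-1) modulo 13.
4^(-1) ≡ 10 (mod 13). Verification: 4 × 10 = 40 ≡ 1 (mod 13)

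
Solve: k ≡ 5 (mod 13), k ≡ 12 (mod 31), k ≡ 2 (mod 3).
M = 13 × 31 × 3 = 1209. M₁ = 93, y₁ ≡ 7 (mod 13). M₂ = 39, y₂ ≡ 4 (mod 31). M₃ = 403, y₃ ≡ 1 (mod 3). k = 5×93×7 + 12×39×4 + 2×403×1 ≡ 1097 (mod 1209)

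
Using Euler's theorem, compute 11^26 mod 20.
By Euler: 11^{8} ≡ 1 (mod 20) since gcd(11, 20) = 1. 26 = 3×8 + 2. So 11^{26} ≡ 11^{2} ≡ 1 (mod 20)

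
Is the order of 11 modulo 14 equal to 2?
No, the actual order is 3, not 2.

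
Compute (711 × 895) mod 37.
19

(711 × 895) = 636345
636345 mod 37 = 19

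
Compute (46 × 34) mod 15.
4

(46 × 34) = 1564
1564 mod 15 = 4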